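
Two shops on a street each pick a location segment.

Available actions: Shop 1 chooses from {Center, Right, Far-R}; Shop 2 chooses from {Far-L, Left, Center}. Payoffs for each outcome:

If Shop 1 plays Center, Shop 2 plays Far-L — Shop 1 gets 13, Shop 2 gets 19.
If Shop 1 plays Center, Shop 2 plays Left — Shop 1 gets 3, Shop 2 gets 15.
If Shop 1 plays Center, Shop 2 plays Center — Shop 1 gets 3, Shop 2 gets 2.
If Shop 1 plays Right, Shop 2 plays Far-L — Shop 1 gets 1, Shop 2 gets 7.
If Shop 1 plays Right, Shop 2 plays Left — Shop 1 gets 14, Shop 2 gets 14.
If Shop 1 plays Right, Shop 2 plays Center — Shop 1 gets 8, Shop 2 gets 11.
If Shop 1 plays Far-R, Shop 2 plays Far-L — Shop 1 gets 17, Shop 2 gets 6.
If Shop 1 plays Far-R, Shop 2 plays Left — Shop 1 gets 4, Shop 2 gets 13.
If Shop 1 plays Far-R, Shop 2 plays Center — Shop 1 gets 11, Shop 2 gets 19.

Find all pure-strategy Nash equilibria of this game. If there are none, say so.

Pure-strategy Nash equilibria: (Right, Left), (Far-R, Center)

Shop 1 against Far-L: payoffs 13, 1, 17 → best response Far-R.
Shop 1 against Left: payoffs 3, 14, 4 → best response Right.
Shop 1 against Center: payoffs 3, 8, 11 → best response Far-R.
Shop 2 against Center: payoffs 19, 15, 2 → best response Far-L.
Shop 2 against Right: payoffs 7, 14, 11 → best response Left.
Shop 2 against Far-R: payoffs 6, 13, 19 → best response Center.
Mutual best responses: (Right, Left); (Far-R, Center).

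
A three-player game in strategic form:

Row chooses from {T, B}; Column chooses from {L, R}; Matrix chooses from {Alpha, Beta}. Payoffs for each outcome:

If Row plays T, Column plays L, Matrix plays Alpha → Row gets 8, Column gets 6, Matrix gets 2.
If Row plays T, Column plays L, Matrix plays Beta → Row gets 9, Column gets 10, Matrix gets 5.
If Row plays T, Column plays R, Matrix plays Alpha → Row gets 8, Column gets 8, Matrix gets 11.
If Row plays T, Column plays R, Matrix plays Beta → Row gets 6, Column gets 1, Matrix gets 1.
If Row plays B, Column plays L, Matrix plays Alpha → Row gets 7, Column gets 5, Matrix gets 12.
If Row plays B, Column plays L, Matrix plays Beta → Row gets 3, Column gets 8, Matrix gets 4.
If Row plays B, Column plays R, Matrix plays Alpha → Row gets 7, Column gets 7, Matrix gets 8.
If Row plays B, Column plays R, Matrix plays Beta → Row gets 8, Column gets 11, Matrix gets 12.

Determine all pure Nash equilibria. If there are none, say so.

Row against (L, Alpha): payoffs 8, 7 → best response T.
Row against (L, Beta): payoffs 9, 3 → best response T.
Row against (R, Alpha): payoffs 8, 7 → best response T.
Row against (R, Beta): payoffs 6, 8 → best response B.
Column against (T, Alpha): payoffs 6, 8 → best response R.
Column against (T, Beta): payoffs 10, 1 → best response L.
Column against (B, Alpha): payoffs 5, 7 → best response R.
Column against (B, Beta): payoffs 8, 11 → best response R.
Matrix against (T, L): payoffs 2, 5 → best response Beta.
Matrix against (T, R): payoffs 11, 1 → best response Alpha.
Matrix against (B, L): payoffs 12, 4 → best response Alpha.
Matrix against (B, R): payoffs 8, 12 → best response Beta.
Mutual best responses: (T, L, Beta); (T, R, Alpha); (B, R, Beta).

The pure Nash equilibria are (T, L, Beta); (T, R, Alpha); (B, R, Beta).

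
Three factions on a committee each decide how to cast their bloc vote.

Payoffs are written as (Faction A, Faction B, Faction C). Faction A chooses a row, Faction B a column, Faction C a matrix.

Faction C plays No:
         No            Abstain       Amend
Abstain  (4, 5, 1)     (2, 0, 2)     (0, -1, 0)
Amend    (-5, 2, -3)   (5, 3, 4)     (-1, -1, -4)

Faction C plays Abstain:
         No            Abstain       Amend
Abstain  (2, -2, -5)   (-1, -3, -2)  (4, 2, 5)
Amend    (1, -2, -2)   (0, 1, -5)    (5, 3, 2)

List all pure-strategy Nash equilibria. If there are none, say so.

(Abstain, No, No): Faction A gets 4, best alternative -5; Faction B gets 5, best alternative 0; Faction C gets 1, best alternative -5. No profitable deviation — NE.
(Abstain, No, Abstain): Faction B can switch to Amend (-2 → 2). Not NE.
(Abstain, Abstain, No): Faction A can switch to Amend (2 → 5). Not NE.
(Abstain, Abstain, Abstain): Faction A can switch to Amend (-1 → 0). Not NE.
(Abstain, Amend, No): Faction B can switch to No (-1 → 5). Not NE.
(Abstain, Amend, Abstain): Faction A can switch to Amend (4 → 5). Not NE.
(Amend, No, No): Faction A can switch to Abstain (-5 → 4). Not NE.
(Amend, No, Abstain): Faction A can switch to Abstain (1 → 2). Not NE.
(Amend, Abstain, No): Faction A gets 5, best alternative 2; Faction B gets 3, best alternative 2; Faction C gets 4, best alternative -5. No profitable deviation — NE.
(Amend, Abstain, Abstain): Faction B can switch to Amend (1 → 3). Not NE.
(Amend, Amend, No): Faction A can switch to Abstain (-1 → 0). Not NE.
(Amend, Amend, Abstain): Faction A gets 5, best alternative 4; Faction B gets 3, best alternative 1; Faction C gets 2, best alternative -4. No profitable deviation — NE.

The pure Nash equilibria are (Abstain, No, No), (Amend, Abstain, No), (Amend, Amend, Abstain).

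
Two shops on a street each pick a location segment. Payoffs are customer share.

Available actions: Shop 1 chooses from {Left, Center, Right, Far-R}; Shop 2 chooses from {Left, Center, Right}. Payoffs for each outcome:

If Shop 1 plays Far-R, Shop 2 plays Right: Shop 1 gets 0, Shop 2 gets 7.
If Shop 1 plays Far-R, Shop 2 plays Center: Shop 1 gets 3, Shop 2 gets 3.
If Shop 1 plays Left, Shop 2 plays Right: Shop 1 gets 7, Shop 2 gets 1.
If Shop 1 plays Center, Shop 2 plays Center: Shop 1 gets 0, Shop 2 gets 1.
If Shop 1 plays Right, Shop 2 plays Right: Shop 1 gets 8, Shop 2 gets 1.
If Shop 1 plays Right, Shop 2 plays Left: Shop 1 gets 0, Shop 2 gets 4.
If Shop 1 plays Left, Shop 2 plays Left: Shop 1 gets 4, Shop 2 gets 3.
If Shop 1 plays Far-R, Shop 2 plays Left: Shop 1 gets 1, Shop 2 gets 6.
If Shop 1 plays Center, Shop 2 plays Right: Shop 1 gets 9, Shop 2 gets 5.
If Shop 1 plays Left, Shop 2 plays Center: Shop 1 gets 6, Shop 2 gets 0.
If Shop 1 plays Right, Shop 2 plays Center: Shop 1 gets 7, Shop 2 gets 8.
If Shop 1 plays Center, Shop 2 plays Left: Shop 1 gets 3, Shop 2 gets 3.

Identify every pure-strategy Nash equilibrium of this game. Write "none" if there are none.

Shop 1 against Left: payoffs 4, 3, 0, 1 → best response Left.
Shop 1 against Center: payoffs 6, 0, 7, 3 → best response Right.
Shop 1 against Right: payoffs 7, 9, 8, 0 → best response Center.
Shop 2 against Left: payoffs 3, 0, 1 → best response Left.
Shop 2 against Center: payoffs 3, 1, 5 → best response Right.
Shop 2 against Right: payoffs 4, 8, 1 → best response Center.
Shop 2 against Far-R: payoffs 6, 3, 7 → best response Right.
Mutual best responses: (Left, Left); (Center, Right); (Right, Center).

The pure Nash equilibria are (Left, Left), (Center, Right), (Right, Center).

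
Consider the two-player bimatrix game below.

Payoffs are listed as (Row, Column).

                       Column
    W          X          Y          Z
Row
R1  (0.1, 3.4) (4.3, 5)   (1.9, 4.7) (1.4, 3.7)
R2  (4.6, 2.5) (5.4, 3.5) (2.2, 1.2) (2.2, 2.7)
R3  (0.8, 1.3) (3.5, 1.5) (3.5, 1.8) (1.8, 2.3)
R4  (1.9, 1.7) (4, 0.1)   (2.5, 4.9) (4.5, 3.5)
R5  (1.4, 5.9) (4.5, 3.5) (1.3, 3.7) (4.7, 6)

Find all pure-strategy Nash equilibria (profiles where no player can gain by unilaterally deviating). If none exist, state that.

Row against W: payoffs 0.1, 4.6, 0.8, 1.9, 1.4 → best response R2.
Row against X: payoffs 4.3, 5.4, 3.5, 4, 4.5 → best response R2.
Row against Y: payoffs 1.9, 2.2, 3.5, 2.5, 1.3 → best response R3.
Row against Z: payoffs 1.4, 2.2, 1.8, 4.5, 4.7 → best response R5.
Column against R1: payoffs 3.4, 5, 4.7, 3.7 → best response X.
Column against R2: payoffs 2.5, 3.5, 1.2, 2.7 → best response X.
Column against R3: payoffs 1.3, 1.5, 1.8, 2.3 → best response Z.
Column against R4: payoffs 1.7, 0.1, 4.9, 3.5 → best response Y.
Column against R5: payoffs 5.9, 3.5, 3.7, 6 → best response Z.
Mutual best responses: (R2, X); (R5, Z).

The pure Nash equilibria are (R2, X); (R5, Z).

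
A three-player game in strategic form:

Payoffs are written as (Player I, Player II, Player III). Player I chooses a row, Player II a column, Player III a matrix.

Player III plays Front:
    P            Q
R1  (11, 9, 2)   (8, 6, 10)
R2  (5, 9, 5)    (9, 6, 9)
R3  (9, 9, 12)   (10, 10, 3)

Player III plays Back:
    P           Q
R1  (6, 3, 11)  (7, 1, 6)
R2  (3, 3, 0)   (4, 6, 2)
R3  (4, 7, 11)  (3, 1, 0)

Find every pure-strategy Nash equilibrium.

Player I against (P, Front): payoffs 11, 5, 9 → best response R1.
Player I against (P, Back): payoffs 6, 3, 4 → best response R1.
Player I against (Q, Front): payoffs 8, 9, 10 → best response R3.
Player I against (Q, Back): payoffs 7, 4, 3 → best response R1.
Player II against (R1, Front): payoffs 9, 6 → best response P.
Player II against (R1, Back): payoffs 3, 1 → best response P.
Player II against (R2, Front): payoffs 9, 6 → best response P.
Player II against (R2, Back): payoffs 3, 6 → best response Q.
Player II against (R3, Front): payoffs 9, 10 → best response Q.
Player II against (R3, Back): payoffs 7, 1 → best response P.
Player III against (R1, P): payoffs 2, 11 → best response Back.
Player III against (R1, Q): payoffs 10, 6 → best response Front.
Player III against (R2, P): payoffs 5, 0 → best response Front.
Player III against (R2, Q): payoffs 9, 2 → best response Front.
Player III against (R3, P): payoffs 12, 11 → best response Front.
Player III against (R3, Q): payoffs 3, 0 → best response Front.
Mutual best responses: (R1, P, Back); (R3, Q, Front).

(R1, P, Back), (R3, Q, Front)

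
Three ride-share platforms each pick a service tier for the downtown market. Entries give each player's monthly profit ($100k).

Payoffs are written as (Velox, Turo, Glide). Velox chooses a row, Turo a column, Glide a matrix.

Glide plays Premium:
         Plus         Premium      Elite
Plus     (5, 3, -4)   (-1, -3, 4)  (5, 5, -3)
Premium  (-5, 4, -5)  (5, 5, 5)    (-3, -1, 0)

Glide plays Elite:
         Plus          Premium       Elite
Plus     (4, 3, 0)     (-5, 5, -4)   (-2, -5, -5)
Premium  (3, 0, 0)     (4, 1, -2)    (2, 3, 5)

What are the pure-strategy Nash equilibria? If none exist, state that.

For each player, find the best response to each opponent profile; mutual best responses are the pure NE.
Velox against (Plus, Premium): payoffs 5, -5 → best response Plus.
Velox against (Plus, Elite): payoffs 4, 3 → best response Plus.
Velox against (Premium, Premium): payoffs -1, 5 → best response Premium.
Velox against (Premium, Elite): payoffs -5, 4 → best response Premium.
Velox against (Elite, Premium): payoffs 5, -3 → best response Plus.
Velox against (Elite, Elite): payoffs -2, 2 → best response Premium.
Turo against (Plus, Premium): payoffs 3, -3, 5 → best response Elite.
Turo against (Plus, Elite): payoffs 3, 5, -5 → best response Premium.
Turo against (Premium, Premium): payoffs 4, 5, -1 → best response Premium.
Turo against (Premium, Elite): payoffs 0, 1, 3 → best response Elite.
Glide against (Plus, Plus): payoffs -4, 0 → best response Elite.
Glide against (Plus, Premium): payoffs 4, -4 → best response Premium.
Glide against (Plus, Elite): payoffs -3, -5 → best response Premium.
Glide against (Premium, Plus): payoffs -5, 0 → best response Elite.
Glide against (Premium, Premium): payoffs 5, -2 → best response Premium.
Glide against (Premium, Elite): payoffs 0, 5 → best response Elite.
Mutual best responses: (Plus, Elite, Premium); (Premium, Premium, Premium); (Premium, Elite, Elite).

Pure-strategy Nash equilibria: (Plus, Elite, Premium), (Premium, Premium, Premium), (Premium, Elite, Elite)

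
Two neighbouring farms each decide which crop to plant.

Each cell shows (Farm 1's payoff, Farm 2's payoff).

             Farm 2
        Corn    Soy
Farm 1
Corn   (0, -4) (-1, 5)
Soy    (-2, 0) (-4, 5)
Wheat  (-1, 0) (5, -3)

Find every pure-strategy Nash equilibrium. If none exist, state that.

none

Farm 1 against Corn: payoffs 0, -2, -1 → best response Corn.
Farm 1 against Soy: payoffs -1, -4, 5 → best response Wheat.
Farm 2 against Corn: payoffs -4, 5 → best response Soy.
Farm 2 against Soy: payoffs 0, 5 → best response Soy.
Farm 2 against Wheat: payoffs 0, -3 → best response Corn.
No profile is a mutual best response for all players.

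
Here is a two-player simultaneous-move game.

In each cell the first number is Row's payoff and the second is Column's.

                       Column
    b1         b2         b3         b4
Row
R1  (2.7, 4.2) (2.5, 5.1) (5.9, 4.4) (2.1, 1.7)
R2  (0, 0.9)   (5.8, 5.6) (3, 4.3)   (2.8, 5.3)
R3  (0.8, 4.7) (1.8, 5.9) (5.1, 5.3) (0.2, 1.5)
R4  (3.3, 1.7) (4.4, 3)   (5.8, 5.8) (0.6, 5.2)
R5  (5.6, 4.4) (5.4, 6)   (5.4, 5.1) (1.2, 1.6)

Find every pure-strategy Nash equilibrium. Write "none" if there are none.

For each strategy profile, look for a profitable unilateral deviation.
(R1, b1): Row can switch to R4 (2.7 → 3.3). Not NE.
(R1, b2): Row can switch to R2 (2.5 → 5.8). Not NE.
(R1, b3): Column can switch to b2 (4.4 → 5.1). Not NE.
(R1, b4): Row can switch to R2 (2.1 → 2.8). Not NE.
(R2, b1): Row can switch to R1 (0 → 2.7). Not NE.
(R2, b2): Row gets 5.8, best alternative 5.4; Column gets 5.6, best alternative 5.3. No profitable deviation — NE.
(R2, b3): Row can switch to R1 (3 → 5.9). Not NE.
(R2, b4): Column can switch to b2 (5.3 → 5.6). Not NE.
(R3, b1): Row can switch to R1 (0.8 → 2.7). Not NE.
(R3, b2): Row can switch to R1 (1.8 → 2.5). Not NE.
(R3, b3): Row can switch to R1 (5.1 → 5.9). Not NE.
(R3, b4): Row can switch to R1 (0.2 → 2.1). Not NE.
(R4, b1): Row can switch to R5 (3.3 → 5.6). Not NE.
(The remaining 7 profiles each have a profitable deviation by the same check.)

The unique pure-strategy Nash equilibrium is (R2, b2).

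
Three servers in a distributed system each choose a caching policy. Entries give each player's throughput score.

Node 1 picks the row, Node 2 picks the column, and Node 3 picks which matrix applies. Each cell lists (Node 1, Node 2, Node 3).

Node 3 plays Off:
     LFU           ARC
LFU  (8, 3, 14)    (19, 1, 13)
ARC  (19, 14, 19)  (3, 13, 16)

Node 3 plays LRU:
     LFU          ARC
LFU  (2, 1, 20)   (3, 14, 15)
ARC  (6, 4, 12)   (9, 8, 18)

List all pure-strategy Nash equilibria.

(LFU, LFU, Off): Node 1 can switch to ARC (8 → 19). Not NE.
(LFU, LFU, LRU): Node 1 can switch to ARC (2 → 6). Not NE.
(LFU, ARC, Off): Node 2 can switch to LFU (1 → 3). Not NE.
(LFU, ARC, LRU): Node 1 can switch to ARC (3 → 9). Not NE.
(ARC, LFU, Off): Node 1 gets 19, best alternative 8; Node 2 gets 14, best alternative 13; Node 3 gets 19, best alternative 12. No profitable deviation — NE.
(ARC, LFU, LRU): Node 2 can switch to ARC (4 → 8). Not NE.
(ARC, ARC, Off): Node 1 can switch to LFU (3 → 19). Not NE.
(ARC, ARC, LRU): Node 1 gets 9, best alternative 3; Node 2 gets 8, best alternative 4; Node 3 gets 18, best alternative 16. No profitable deviation — NE.

Pure-strategy Nash equilibria: (ARC, LFU, Off) and (ARC, ARC, LRU)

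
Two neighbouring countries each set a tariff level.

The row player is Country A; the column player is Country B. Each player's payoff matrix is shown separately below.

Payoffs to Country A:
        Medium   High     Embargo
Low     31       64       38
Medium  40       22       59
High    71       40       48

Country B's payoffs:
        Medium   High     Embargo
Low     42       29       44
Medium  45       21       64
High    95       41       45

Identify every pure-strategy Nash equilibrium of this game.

Country A against Medium: payoffs 31, 40, 71 → best response High.
Country A against High: payoffs 64, 22, 40 → best response Low.
Country A against Embargo: payoffs 38, 59, 48 → best response Medium.
Country B against Low: payoffs 42, 29, 44 → best response Embargo.
Country B against Medium: payoffs 45, 21, 64 → best response Embargo.
Country B against High: payoffs 95, 41, 45 → best response Medium.
Mutual best responses: (Medium, Embargo); (High, Medium).

Pure-strategy Nash equilibria: (Medium, Embargo) and (High, Medium)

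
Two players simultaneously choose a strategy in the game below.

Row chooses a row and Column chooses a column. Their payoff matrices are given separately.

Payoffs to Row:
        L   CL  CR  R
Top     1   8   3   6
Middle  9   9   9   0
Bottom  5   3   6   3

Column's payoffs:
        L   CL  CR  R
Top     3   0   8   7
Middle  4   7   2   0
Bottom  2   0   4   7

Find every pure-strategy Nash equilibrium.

The unique pure-strategy Nash equilibrium is (Middle, CL).

Row against L: payoffs 1, 9, 5 → best response Middle.
Row against CL: payoffs 8, 9, 3 → best response Middle.
Row against CR: payoffs 3, 9, 6 → best response Middle.
Row against R: payoffs 6, 0, 3 → best response Top.
Column against Top: payoffs 3, 0, 8, 7 → best response CR.
Column against Middle: payoffs 4, 7, 2, 0 → best response CL.
Column against Bottom: payoffs 2, 0, 4, 7 → best response R.
Mutual best responses: (Middle, CL).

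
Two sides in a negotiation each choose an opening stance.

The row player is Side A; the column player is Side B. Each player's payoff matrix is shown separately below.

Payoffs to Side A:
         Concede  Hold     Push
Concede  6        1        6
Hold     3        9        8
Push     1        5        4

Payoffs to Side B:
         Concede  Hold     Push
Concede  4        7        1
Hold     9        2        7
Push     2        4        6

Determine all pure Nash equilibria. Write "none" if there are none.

This game has no pure Nash equilibrium.

(Concede, Concede): Side B can switch to Hold (4 → 7). Not NE.
(Concede, Hold): Side A can switch to Hold (1 → 9). Not NE.
(Concede, Push): Side A can switch to Hold (6 → 8). Not NE.
(Hold, Concede): Side A can switch to Concede (3 → 6). Not NE.
(Hold, Hold): Side B can switch to Concede (2 → 9). Not NE.
(Hold, Push): Side B can switch to Concede (7 → 9). Not NE.
(Push, Concede): Side A can switch to Concede (1 → 6). Not NE.
(Push, Hold): Side A can switch to Hold (5 → 9). Not NE.
(Push, Push): Side A can switch to Concede (4 → 6). Not NE.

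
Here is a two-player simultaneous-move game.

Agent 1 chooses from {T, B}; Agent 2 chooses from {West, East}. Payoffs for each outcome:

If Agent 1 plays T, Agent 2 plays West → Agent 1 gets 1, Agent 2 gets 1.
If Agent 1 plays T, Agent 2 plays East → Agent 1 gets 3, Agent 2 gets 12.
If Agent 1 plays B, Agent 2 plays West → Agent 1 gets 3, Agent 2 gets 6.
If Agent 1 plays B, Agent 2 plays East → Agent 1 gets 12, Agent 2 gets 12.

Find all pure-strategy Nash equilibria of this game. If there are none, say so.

Agent 1 against West: payoffs 1, 3 → best response B.
Agent 1 against East: payoffs 3, 12 → best response B.
Agent 2 against T: payoffs 1, 12 → best response East.
Agent 2 against B: payoffs 6, 12 → best response East.
Mutual best responses: (B, East).

Pure NE: (B, East)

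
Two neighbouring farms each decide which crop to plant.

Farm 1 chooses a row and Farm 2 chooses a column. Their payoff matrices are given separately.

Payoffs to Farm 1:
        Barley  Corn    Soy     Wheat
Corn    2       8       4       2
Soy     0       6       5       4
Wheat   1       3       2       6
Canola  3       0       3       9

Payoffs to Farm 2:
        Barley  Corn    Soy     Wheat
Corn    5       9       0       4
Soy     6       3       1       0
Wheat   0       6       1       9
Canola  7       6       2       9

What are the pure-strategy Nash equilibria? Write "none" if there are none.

Farm 1 against Barley: payoffs 2, 0, 1, 3 → best response Canola.
Farm 1 against Corn: payoffs 8, 6, 3, 0 → best response Corn.
Farm 1 against Soy: payoffs 4, 5, 2, 3 → best response Soy.
Farm 1 against Wheat: payoffs 2, 4, 6, 9 → best response Canola.
Farm 2 against Corn: payoffs 5, 9, 0, 4 → best response Corn.
Farm 2 against Soy: payoffs 6, 3, 1, 0 → best response Barley.
Farm 2 against Wheat: payoffs 0, 6, 1, 9 → best response Wheat.
Farm 2 against Canola: payoffs 7, 6, 2, 9 → best response Wheat.
Mutual best responses: (Corn, Corn); (Canola, Wheat).

The pure Nash equilibria are (Corn, Corn), (Canola, Wheat).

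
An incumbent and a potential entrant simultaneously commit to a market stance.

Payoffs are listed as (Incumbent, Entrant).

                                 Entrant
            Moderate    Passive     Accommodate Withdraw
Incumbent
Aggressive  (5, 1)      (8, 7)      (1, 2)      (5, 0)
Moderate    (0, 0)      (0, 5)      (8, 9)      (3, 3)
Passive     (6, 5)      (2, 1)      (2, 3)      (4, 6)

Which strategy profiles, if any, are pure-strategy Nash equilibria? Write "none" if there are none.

Check each profile: it is a Nash equilibrium iff no player can strictly gain by switching unilaterally.
(Aggressive, Moderate): Incumbent can switch to Passive (5 → 6). Not NE.
(Aggressive, Passive): Incumbent gets 8, best alternative 2; Entrant gets 7, best alternative 2. No profitable deviation — NE.
(Aggressive, Accommodate): Incumbent can switch to Moderate (1 → 8). Not NE.
(Aggressive, Withdraw): Entrant can switch to Moderate (0 → 1). Not NE.
(Moderate, Moderate): Incumbent can switch to Aggressive (0 → 5). Not NE.
(Moderate, Passive): Incumbent can switch to Aggressive (0 → 8). Not NE.
(Moderate, Accommodate): Incumbent gets 8, best alternative 2; Entrant gets 9, best alternative 5. No profitable deviation — NE.
(Moderate, Withdraw): Incumbent can switch to Aggressive (3 → 5). Not NE.
(Passive, Moderate): Entrant can switch to Withdraw (5 → 6). Not NE.
(Passive, Passive): Incumbent can switch to Aggressive (2 → 8). Not NE.
(Passive, Accommodate): Incumbent can switch to Moderate (2 → 8). Not NE.
(Passive, Withdraw): Incumbent can switch to Aggressive (4 → 5). Not NE.

The pure Nash equilibria are (Aggressive, Passive); (Moderate, Accommodate).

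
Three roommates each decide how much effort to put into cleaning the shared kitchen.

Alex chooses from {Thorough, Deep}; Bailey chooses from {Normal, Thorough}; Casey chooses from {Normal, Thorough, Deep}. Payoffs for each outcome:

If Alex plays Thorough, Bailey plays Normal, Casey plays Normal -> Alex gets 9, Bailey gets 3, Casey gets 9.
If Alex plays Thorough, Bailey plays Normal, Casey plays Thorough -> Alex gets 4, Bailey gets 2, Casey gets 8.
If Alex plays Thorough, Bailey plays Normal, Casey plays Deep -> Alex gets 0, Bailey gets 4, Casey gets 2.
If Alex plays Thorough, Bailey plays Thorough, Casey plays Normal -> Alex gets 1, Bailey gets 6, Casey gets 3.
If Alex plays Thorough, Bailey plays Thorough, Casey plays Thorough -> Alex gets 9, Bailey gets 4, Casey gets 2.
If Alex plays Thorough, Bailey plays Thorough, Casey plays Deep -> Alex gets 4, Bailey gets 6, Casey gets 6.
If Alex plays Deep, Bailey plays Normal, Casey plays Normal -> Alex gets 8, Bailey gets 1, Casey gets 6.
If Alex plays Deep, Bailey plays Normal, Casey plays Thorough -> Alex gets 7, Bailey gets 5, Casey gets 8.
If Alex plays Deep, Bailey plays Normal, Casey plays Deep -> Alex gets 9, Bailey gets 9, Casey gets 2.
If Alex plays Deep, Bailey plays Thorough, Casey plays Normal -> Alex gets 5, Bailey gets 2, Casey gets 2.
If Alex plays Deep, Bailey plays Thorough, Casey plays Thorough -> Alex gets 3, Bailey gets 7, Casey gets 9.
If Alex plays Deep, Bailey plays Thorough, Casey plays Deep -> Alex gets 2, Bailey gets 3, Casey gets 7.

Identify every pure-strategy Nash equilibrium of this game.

Pure NE: (Thorough, Thorough, Deep)

Check each profile: it is a Nash equilibrium iff no player can strictly gain by switching unilaterally.
(Thorough, Normal, Normal): Bailey can switch to Thorough (3 → 6). Not NE.
(Thorough, Normal, Thorough): Alex can switch to Deep (4 → 7). Not NE.
(Thorough, Normal, Deep): Alex can switch to Deep (0 → 9). Not NE.
(Thorough, Thorough, Normal): Alex can switch to Deep (1 → 5). Not NE.
(Thorough, Thorough, Thorough): Casey can switch to Normal (2 → 3). Not NE.
(Thorough, Thorough, Deep): Alex gets 4, best alternative 2; Bailey gets 6, best alternative 4; Casey gets 6, best alternative 3. No profitable deviation — NE.
(Deep, Normal, Normal): Alex can switch to Thorough (8 → 9). Not NE.
(The remaining 5 profiles each have a profitable deviation by the same check.)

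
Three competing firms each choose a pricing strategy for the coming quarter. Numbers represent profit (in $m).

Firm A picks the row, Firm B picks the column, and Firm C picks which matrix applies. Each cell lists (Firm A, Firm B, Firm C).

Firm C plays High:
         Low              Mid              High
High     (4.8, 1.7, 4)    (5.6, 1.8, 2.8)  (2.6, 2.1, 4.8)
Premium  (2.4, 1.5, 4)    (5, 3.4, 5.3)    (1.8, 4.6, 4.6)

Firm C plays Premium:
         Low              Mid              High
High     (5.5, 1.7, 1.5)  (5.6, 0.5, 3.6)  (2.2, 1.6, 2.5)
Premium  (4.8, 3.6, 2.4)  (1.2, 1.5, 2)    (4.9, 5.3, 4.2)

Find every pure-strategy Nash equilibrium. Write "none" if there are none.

Pure NE: (High, High, High)

For each player, find the best response to each opponent profile; mutual best responses are the pure NE.
Firm A against (Low, High): payoffs 4.8, 2.4 → best response High.
Firm A against (Low, Premium): payoffs 5.5, 4.8 → best response High.
Firm A against (Mid, High): payoffs 5.6, 5 → best response High.
Firm A against (Mid, Premium): payoffs 5.6, 1.2 → best response High.
Firm A against (High, High): payoffs 2.6, 1.8 → best response High.
Firm A against (High, Premium): payoffs 2.2, 4.9 → best response Premium.
Firm B against (High, High): payoffs 1.7, 1.8, 2.1 → best response High.
Firm B against (High, Premium): payoffs 1.7, 0.5, 1.6 → best response Low.
Firm B against (Premium, High): payoffs 1.5, 3.4, 4.6 → best response High.
Firm B against (Premium, Premium): payoffs 3.6, 1.5, 5.3 → best response High.
Firm C against (High, Low): payoffs 4, 1.5 → best response High.
Firm C against (High, Mid): payoffs 2.8, 3.6 → best response Premium.
Firm C against (High, High): payoffs 4.8, 2.5 → best response High.
Firm C against (Premium, Low): payoffs 4, 2.4 → best response High.
Firm C against (Premium, Mid): payoffs 5.3, 2 → best response High.
Firm C against (Premium, High): payoffs 4.6, 4.2 → best response High.
Mutual best responses: (High, High, High).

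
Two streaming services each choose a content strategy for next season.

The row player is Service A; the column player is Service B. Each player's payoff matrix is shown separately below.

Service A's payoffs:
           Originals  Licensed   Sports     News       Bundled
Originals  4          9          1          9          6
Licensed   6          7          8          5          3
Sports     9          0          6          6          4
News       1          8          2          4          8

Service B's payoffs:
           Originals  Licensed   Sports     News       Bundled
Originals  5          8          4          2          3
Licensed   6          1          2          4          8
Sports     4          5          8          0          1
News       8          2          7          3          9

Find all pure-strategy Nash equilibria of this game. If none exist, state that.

(Originals, Licensed), (News, Bundled)

(Originals, Originals): Service A can switch to Licensed (4 → 6). Not NE.
(Originals, Licensed): Service A gets 9, best alternative 8; Service B gets 8, best alternative 5. No profitable deviation — NE.
(Originals, Sports): Service A can switch to Licensed (1 → 8). Not NE.
(Originals, News): Service B can switch to Originals (2 → 5). Not NE.
(Originals, Bundled): Service A can switch to News (6 → 8). Not NE.
(Licensed, Originals): Service A can switch to Sports (6 → 9). Not NE.
(Licensed, Licensed): Service A can switch to Originals (7 → 9). Not NE.
(Licensed, Sports): Service B can switch to Originals (2 → 6). Not NE.
(Licensed, News): Service A can switch to Originals (5 → 9). Not NE.
(Licensed, Bundled): Service A can switch to Originals (3 → 6). Not NE.
(Sports, Originals): Service B can switch to Licensed (4 → 5). Not NE.
(Sports, Licensed): Service A can switch to Originals (0 → 9). Not NE.
(Sports, Sports): Service A can switch to Licensed (6 → 8). Not NE.
(News, Bundled): Service A gets 8, best alternative 6; Service B gets 9, best alternative 8. No profitable deviation — NE.
(The remaining 6 profiles each have a profitable deviation by the same check.)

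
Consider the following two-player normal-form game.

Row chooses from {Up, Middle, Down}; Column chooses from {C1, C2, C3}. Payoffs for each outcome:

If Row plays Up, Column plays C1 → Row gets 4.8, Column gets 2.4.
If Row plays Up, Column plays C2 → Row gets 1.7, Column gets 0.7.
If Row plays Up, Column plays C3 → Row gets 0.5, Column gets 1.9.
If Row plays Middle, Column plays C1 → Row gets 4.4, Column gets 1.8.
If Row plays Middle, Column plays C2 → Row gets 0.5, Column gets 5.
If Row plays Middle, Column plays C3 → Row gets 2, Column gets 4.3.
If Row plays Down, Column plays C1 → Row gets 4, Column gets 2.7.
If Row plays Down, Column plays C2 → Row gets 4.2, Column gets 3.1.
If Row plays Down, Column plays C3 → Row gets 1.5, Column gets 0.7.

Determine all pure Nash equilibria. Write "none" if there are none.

For each player, find the best response to each opponent profile; mutual best responses are the pure NE.
Row against C1: payoffs 4.8, 4.4, 4 → best response Up.
Row against C2: payoffs 1.7, 0.5, 4.2 → best response Down.
Row against C3: payoffs 0.5, 2, 1.5 → best response Middle.
Column against Up: payoffs 2.4, 0.7, 1.9 → best response C1.
Column against Middle: payoffs 1.8, 5, 4.3 → best response C2.
Column against Down: payoffs 2.7, 3.1, 0.7 → best response C2.
Mutual best responses: (Up, C1); (Down, C2).

The pure Nash equilibria are (Up, C1); (Down, C2).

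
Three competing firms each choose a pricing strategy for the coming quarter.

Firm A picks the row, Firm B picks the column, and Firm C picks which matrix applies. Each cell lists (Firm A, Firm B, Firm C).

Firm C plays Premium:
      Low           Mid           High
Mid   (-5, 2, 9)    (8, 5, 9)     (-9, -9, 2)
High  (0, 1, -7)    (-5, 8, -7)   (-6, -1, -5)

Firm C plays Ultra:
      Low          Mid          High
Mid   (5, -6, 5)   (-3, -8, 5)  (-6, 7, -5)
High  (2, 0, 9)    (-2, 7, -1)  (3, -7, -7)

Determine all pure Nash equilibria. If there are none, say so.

(Mid, Mid, Premium), (High, Mid, Ultra)

For each player, find the best response to each opponent profile; mutual best responses are the pure NE.
Firm A against (Low, Premium): payoffs -5, 0 → best response High.
Firm A against (Low, Ultra): payoffs 5, 2 → best response Mid.
Firm A against (Mid, Premium): payoffs 8, -5 → best response Mid.
Firm A against (Mid, Ultra): payoffs -3, -2 → best response High.
Firm A against (High, Premium): payoffs -9, -6 → best response High.
Firm A against (High, Ultra): payoffs -6, 3 → best response High.
Firm B against (Mid, Premium): payoffs 2, 5, -9 → best response Mid.
Firm B against (Mid, Ultra): payoffs -6, -8, 7 → best response High.
Firm B against (High, Premium): payoffs 1, 8, -1 → best response Mid.
Firm B against (High, Ultra): payoffs 0, 7, -7 → best response Mid.
Firm C against (Mid, Low): payoffs 9, 5 → best response Premium.
Firm C against (Mid, Mid): payoffs 9, 5 → best response Premium.
Firm C against (Mid, High): payoffs 2, -5 → best response Premium.
Firm C against (High, Low): payoffs -7, 9 → best response Ultra.
Firm C against (High, Mid): payoffs -7, -1 → best response Ultra.
Firm C against (High, High): payoffs -5, -7 → best response Premium.
Mutual best responses: (Mid, Mid, Premium); (High, Mid, Ultra).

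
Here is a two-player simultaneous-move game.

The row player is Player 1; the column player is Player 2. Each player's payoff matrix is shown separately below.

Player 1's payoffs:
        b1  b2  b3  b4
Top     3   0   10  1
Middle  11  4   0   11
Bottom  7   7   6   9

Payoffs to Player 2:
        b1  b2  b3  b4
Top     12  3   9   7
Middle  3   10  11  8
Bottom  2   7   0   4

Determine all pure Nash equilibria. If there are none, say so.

Check each profile: it is a Nash equilibrium iff no player can strictly gain by switching unilaterally.
(Top, b1): Player 1 can switch to Middle (3 → 11). Not NE.
(Top, b2): Player 1 can switch to Middle (0 → 4). Not NE.
(Top, b3): Player 2 can switch to b1 (9 → 12). Not NE.
(Top, b4): Player 1 can switch to Middle (1 → 11). Not NE.
(Middle, b1): Player 2 can switch to b2 (3 → 10). Not NE.
(Middle, b2): Player 1 can switch to Bottom (4 → 7). Not NE.
(Middle, b3): Player 1 can switch to Top (0 → 10). Not NE.
(Middle, b4): Player 2 can switch to b2 (8 → 10). Not NE.
(Bottom, b2): Player 1 gets 7, best alternative 4; Player 2 gets 7, best alternative 4. No profitable deviation — NE.
(The remaining 3 profiles each have a profitable deviation by the same check.)

Pure NE: (Bottom, b2)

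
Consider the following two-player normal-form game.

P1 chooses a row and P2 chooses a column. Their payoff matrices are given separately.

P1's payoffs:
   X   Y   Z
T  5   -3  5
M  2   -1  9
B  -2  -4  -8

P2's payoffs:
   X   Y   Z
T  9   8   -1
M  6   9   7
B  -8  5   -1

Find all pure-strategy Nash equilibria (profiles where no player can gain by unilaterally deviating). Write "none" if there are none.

Pure-strategy Nash equilibria: (T, X); (M, Y)

P1 against X: payoffs 5, 2, -2 → best response T.
P1 against Y: payoffs -3, -1, -4 → best response M.
P1 against Z: payoffs 5, 9, -8 → best response M.
P2 against T: payoffs 9, 8, -1 → best response X.
P2 against M: payoffs 6, 9, 7 → best response Y.
P2 against B: payoffs -8, 5, -1 → best response Y.
Mutual best responses: (T, X); (M, Y).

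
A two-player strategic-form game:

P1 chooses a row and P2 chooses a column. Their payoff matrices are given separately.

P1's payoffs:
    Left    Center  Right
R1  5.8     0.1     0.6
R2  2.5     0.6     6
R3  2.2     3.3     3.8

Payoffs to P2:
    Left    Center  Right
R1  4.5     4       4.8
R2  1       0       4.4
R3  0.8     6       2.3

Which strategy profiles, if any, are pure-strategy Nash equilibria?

The pure Nash equilibria are (R2, Right), (R3, Center).

(R1, Left): P2 can switch to Right (4.5 → 4.8). Not NE.
(R1, Center): P1 can switch to R2 (0.1 → 0.6). Not NE.
(R1, Right): P1 can switch to R2 (0.6 → 6). Not NE.
(R2, Left): P1 can switch to R1 (2.5 → 5.8). Not NE.
(R2, Center): P1 can switch to R3 (0.6 → 3.3). Not NE.
(R2, Right): P1 gets 6, best alternative 3.8; P2 gets 4.4, best alternative 1. No profitable deviation — NE.
(R3, Left): P1 can switch to R1 (2.2 → 5.8). Not NE.
(R3, Center): P1 gets 3.3, best alternative 0.6; P2 gets 6, best alternative 2.3. No profitable deviation — NE.
(R3, Right): P1 can switch to R2 (3.8 → 6). Not NE.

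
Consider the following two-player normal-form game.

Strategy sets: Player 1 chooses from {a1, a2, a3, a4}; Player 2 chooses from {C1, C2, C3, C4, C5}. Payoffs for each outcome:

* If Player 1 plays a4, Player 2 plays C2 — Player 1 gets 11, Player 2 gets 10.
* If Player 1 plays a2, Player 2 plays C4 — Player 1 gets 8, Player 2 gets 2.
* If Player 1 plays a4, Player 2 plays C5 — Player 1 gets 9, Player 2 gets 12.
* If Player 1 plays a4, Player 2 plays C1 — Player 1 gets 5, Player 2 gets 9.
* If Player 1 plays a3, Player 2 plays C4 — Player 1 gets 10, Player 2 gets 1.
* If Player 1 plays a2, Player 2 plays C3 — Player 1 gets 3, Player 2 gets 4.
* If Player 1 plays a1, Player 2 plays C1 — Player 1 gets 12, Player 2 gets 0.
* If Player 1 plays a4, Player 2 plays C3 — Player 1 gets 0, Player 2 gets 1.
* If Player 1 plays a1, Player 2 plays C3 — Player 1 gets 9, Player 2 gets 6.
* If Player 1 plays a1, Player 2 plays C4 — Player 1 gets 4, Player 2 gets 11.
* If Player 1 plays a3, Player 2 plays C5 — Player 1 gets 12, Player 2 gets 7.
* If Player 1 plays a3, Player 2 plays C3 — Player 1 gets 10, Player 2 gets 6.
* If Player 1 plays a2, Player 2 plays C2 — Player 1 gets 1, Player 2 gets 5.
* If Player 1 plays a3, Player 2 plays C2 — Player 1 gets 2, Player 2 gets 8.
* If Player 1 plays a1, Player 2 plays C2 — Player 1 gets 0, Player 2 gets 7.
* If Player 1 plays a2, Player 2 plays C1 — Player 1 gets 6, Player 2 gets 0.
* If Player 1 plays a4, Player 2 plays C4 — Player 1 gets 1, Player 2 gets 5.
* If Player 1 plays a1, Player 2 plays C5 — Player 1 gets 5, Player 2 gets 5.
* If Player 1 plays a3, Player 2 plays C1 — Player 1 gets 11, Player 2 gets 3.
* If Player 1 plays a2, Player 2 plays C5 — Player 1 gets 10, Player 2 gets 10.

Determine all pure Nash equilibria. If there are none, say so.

This game has no pure Nash equilibrium.

(a1, C1): Player 2 can switch to C2 (0 → 7). Not NE.
(a1, C2): Player 1 can switch to a2 (0 → 1). Not NE.
(a1, C3): Player 1 can switch to a3 (9 → 10). Not NE.
(a1, C4): Player 1 can switch to a2 (4 → 8). Not NE.
(a1, C5): Player 1 can switch to a2 (5 → 10). Not NE.
(a2, C1): Player 1 can switch to a1 (6 → 12). Not NE.
(a2, C2): Player 1 can switch to a3 (1 → 2). Not NE.
(a2, C3): Player 1 can switch to a1 (3 → 9). Not NE.
(a2, C4): Player 1 can switch to a3 (8 → 10). Not NE.
(a2, C5): Player 1 can switch to a3 (10 → 12). Not NE.
(The remaining 10 profiles each have a profitable deviation by the same check.)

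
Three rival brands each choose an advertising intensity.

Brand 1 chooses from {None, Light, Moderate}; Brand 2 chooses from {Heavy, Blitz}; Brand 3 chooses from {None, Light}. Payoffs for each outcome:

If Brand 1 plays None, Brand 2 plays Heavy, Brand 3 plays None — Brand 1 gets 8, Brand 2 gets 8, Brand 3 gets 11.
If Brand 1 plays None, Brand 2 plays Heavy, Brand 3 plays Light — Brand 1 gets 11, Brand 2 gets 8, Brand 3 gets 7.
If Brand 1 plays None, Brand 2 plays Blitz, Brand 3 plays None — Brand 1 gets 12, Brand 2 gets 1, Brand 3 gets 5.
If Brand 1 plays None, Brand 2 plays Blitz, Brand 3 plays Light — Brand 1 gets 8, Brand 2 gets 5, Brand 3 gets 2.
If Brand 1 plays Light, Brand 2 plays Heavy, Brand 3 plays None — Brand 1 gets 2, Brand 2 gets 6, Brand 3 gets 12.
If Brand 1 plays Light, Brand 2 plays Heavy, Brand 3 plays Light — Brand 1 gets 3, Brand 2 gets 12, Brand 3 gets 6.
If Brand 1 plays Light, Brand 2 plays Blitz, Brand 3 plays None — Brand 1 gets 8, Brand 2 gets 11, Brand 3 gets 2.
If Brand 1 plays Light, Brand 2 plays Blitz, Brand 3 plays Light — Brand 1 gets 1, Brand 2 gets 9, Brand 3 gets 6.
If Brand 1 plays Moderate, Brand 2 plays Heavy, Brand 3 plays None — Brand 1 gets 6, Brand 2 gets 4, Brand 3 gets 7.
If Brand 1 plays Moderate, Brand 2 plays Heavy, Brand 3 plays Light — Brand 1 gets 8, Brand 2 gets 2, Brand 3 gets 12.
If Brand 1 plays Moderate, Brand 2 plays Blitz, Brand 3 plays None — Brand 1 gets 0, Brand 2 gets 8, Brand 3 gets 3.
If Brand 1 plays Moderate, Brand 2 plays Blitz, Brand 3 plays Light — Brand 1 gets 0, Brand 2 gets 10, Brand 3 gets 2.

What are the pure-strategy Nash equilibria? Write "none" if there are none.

Pure NE: (None, Heavy, None)

(None, Heavy, None): Brand 1 gets 8, best alternative 6; Brand 2 gets 8, best alternative 1; Brand 3 gets 11, best alternative 7. No profitable deviation — NE.
(None, Heavy, Light): Brand 3 can switch to None (7 → 11). Not NE.
(None, Blitz, None): Brand 2 can switch to Heavy (1 → 8). Not NE.
(None, Blitz, Light): Brand 2 can switch to Heavy (5 → 8). Not NE.
(Light, Heavy, None): Brand 1 can switch to None (2 → 8). Not NE.
(Light, Heavy, Light): Brand 1 can switch to None (3 → 11). Not NE.
(Light, Blitz, None): Brand 1 can switch to None (8 → 12). Not NE.
(Light, Blitz, Light): Brand 1 can switch to None (1 → 8). Not NE.
(Moderate, Heavy, None): Brand 1 can switch to None (6 → 8). Not NE.
(Moderate, Heavy, Light): Brand 1 can switch to None (8 → 11). Not NE.
(Moderate, Blitz, None): Brand 1 can switch to None (0 → 12). Not NE.
(Moderate, Blitz, Light): Brand 1 can switch to None (0 → 8). Not NE.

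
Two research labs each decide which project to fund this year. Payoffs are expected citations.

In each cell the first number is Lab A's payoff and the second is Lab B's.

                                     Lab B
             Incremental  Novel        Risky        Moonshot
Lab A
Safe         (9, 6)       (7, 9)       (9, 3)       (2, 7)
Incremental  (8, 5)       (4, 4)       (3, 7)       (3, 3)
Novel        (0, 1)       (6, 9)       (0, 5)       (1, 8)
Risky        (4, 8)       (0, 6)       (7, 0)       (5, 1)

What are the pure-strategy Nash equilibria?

Mark each player's best response to every combination of opponents' strategies; a profile where every player is best-responding is a pure Nash equilibrium.
Lab A against Incremental: payoffs 9, 8, 0, 4 → best response Safe.
Lab A against Novel: payoffs 7, 4, 6, 0 → best response Safe.
Lab A against Risky: payoffs 9, 3, 0, 7 → best response Safe.
Lab A against Moonshot: payoffs 2, 3, 1, 5 → best response Risky.
Lab B against Safe: payoffs 6, 9, 3, 7 → best response Novel.
Lab B against Incremental: payoffs 5, 4, 7, 3 → best response Risky.
Lab B against Novel: payoffs 1, 9, 5, 8 → best response Novel.
Lab B against Risky: payoffs 8, 6, 0, 1 → best response Incremental.
Mutual best responses: (Safe, Novel).

Pure NE: (Safe, Novel)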